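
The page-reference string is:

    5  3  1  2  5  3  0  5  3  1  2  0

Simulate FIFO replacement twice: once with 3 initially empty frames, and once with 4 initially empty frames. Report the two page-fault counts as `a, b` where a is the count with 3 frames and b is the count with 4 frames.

3 frames: F F F F F F F . . F F . → 9 faults.
4 frames: F F F F . . F F F F F F → 10 faults.
10 > 9: adding a frame increased faults — Belady's anomaly.

9, 10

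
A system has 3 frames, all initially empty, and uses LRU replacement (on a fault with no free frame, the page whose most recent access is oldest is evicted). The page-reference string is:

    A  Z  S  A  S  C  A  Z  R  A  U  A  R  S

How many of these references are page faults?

8

A → fault, frames {A}
Z → fault, frames {A,Z}
S → fault, frames {A,Z,S}
A → hit
S → hit
C → fault, evict Z, frames {A,S,C}
A → hit
Z → fault, evict S, frames {C,A,Z}
R → fault, evict C, frames {A,Z,R}
A → hit
U → fault, evict Z, frames {R,A,U}
A → hit
R → hit
S → fault, evict U, frames {A,R,S}
Page faults: 8.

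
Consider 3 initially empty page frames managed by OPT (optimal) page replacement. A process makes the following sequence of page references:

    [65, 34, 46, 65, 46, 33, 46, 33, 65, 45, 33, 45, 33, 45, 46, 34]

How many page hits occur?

65 -> fault, frames [65]
34 -> fault, frames [65, 34]
46 -> fault, frames [65, 34, 46]
65 -> hit
46 -> hit
33 -> fault, evict 34, frames [65, 46, 33]
46 -> hit
33 -> hit
65 -> hit
45 -> fault, evict 65, frames [46, 33, 45]
33 -> hit
45 -> hit
33 -> hit
45 -> hit
46 -> hit
34 -> fault, evict 45, frames [46, 33, 34]
Hits: 10.

10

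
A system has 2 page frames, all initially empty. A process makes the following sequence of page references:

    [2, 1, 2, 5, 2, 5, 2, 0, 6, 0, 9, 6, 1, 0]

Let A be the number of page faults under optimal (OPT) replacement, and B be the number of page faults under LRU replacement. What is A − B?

Under OPT: F F . F . . . F F . F . F F → 8 faults.
Under LRU: F F . F . . . F F . F F F F → 9 faults.
A − B = 8 − 9 = -1.

-1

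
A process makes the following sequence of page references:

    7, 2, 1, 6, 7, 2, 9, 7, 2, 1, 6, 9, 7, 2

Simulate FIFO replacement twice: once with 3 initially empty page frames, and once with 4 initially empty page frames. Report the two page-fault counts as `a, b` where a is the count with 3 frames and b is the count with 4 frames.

3 frames: F F F F F F F . . F F . F F → 11 faults.
4 frames: F F F F . . F F F F F F F F → 12 faults.
12 > 11: adding a frame increased faults — Belady's anomaly.

11, 12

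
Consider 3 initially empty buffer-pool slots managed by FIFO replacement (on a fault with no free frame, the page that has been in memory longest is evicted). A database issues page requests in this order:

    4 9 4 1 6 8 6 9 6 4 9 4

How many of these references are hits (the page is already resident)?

4 -> miss, frames [4]
9 -> miss, frames [4, 9]
4 -> hit
1 -> miss, frames [4, 9, 1]
6 -> miss, evict 4, frames [9, 1, 6]
8 -> miss, evict 9, frames [1, 6, 8]
6 -> hit
9 -> miss, evict 1, frames [6, 8, 9]
6 -> hit
4 -> miss, evict 6, frames [8, 9, 4]
9 -> hit
4 -> hit
Hits: 5.

5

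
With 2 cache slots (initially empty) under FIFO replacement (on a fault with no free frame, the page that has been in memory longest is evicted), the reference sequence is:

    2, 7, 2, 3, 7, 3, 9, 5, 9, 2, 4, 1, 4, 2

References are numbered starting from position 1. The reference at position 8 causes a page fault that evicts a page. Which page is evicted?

3

pos 1: 2: fault, frames [2]
pos 2: 7: fault, frames [2, 7]
pos 3: 2: hit
pos 4: 3: fault, evict 2, frames [7, 3]
pos 5: 7: hit
pos 6: 3: hit
pos 7: 9: fault, evict 7, frames [3, 9]
pos 8: 5: fault, evict 3, frames [9, 5]
At position 8, page 3 is evicted.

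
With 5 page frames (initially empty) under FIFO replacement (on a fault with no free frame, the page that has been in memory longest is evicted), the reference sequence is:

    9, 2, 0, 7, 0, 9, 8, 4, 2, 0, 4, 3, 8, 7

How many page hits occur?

7

9 -> miss, frames [9]
2 -> miss, frames [9, 2]
0 -> miss, frames [9, 2, 0]
7 -> miss, frames [9, 2, 0, 7]
0 -> hit
9 -> hit
8 -> miss, frames [9, 2, 0, 7, 8]
4 -> miss, evict 9, frames [2, 0, 7, 8, 4]
2 -> hit
0 -> hit
4 -> hit
3 -> miss, evict 2, frames [0, 7, 8, 4, 3]
8 -> hit
7 -> hit
Hits: 7.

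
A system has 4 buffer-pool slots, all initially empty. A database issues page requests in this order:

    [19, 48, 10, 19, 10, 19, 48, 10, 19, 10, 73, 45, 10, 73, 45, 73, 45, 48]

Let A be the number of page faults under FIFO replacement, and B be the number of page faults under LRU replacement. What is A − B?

Under FIFO: F F F . . . . . . . F F . . . . . . → 5 faults.
Under LRU: F F F . . . . . . . F F . . . . . F → 6 faults.
A − B = 5 − 6 = -1.

-1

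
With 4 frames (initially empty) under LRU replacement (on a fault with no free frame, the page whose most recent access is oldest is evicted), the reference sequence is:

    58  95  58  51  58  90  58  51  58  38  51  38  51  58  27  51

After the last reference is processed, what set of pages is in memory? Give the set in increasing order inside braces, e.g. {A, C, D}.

58 → fault, frames (58)
95 → fault, frames (58 95)
58 → hit
51 → fault, frames (95 58 51)
58 → hit
90 → fault, frames (95 51 58 90)
58 → hit
51 → hit
58 → hit
38 → fault, evict 95, frames (90 51 58 38)
51 → hit
38 → hit
51 → hit
58 → hit
27 → fault, evict 90, frames (38 51 58 27)
51 → hit

{27, 38, 51, 58}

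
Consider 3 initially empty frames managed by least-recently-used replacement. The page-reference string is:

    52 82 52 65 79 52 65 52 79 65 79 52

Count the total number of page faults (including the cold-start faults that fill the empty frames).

4

52: fault, frames [52]
82: fault, frames [52, 82]
52: hit
65: fault, frames [82, 52, 65]
79: fault, evict 82, frames [52, 65, 79]
52: hit
65: hit
52: hit
79: hit
65: hit
79: hit
52: hit
Page faults: 4.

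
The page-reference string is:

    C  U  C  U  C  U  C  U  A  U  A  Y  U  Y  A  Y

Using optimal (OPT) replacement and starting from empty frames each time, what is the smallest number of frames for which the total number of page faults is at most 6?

2

f=1: 16 faults
f=2: 5 faults
f=3: 4 faults
f=4: 4 faults
Smallest f with faults ≤ 6 is 2.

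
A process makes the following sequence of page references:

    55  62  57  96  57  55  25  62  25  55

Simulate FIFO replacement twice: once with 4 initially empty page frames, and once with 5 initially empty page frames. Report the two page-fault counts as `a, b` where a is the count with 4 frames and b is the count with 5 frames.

4 frames: F F F F . . F . . F → 6 faults.
5 frames: F F F F . . F . . . → 5 faults.
5 < 6: adding a frame reduced faults, as is typical.

6, 5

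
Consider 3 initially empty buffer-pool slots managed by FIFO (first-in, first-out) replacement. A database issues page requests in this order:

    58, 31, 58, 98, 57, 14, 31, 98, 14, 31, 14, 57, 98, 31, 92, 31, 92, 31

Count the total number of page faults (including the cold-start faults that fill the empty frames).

10

58: miss, frames (58)
31: miss, frames (58 31)
58: hit
98: miss, frames (58 31 98)
57: miss, evict 58, frames (31 98 57)
14: miss, evict 31, frames (98 57 14)
31: miss, evict 98, frames (57 14 31)
98: miss, evict 57, frames (14 31 98)
14: hit
31: hit
14: hit
57: miss, evict 14, frames (31 98 57)
98: hit
31: hit
92: miss, evict 31, frames (98 57 92)
31: miss, evict 98, frames (57 92 31)
92: hit
31: hit
Page faults: 10.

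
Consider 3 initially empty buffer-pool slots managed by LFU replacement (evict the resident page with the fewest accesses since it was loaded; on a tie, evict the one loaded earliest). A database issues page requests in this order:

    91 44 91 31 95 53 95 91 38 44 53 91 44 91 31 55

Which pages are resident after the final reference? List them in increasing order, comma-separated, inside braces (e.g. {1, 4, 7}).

{55, 91, 95}

91 → fault, frames {91}
44 → fault, frames {91,44}
91 → hit
31 → fault, frames {91,44,31}
95 → fault, evict 44, frames {91,31,95}
53 → fault, evict 31, frames {91,95,53}
95 → hit
91 → hit
38 → fault, evict 53, frames {91,95,38}
44 → fault, evict 38, frames {91,95,44}
53 → fault, evict 44, frames {91,95,53}
91 → hit
44 → fault, evict 53, frames {91,95,44}
91 → hit
31 → fault, evict 44, frames {91,95,31}
55 → fault, evict 31, frames {91,95,55}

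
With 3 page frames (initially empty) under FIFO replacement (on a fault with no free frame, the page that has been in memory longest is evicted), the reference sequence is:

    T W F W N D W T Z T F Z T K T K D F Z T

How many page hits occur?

T -> miss, frames (T)
W -> miss, frames (T W)
F -> miss, frames (T W F)
W -> hit
N -> miss, evict T, frames (W F N)
D -> miss, evict W, frames (F N D)
W -> miss, evict F, frames (N D W)
T -> miss, evict N, frames (D W T)
Z -> miss, evict D, frames (W T Z)
T -> hit
F -> miss, evict W, frames (T Z F)
Z -> hit
T -> hit
K -> miss, evict T, frames (Z F K)
T -> miss, evict Z, frames (F K T)
K -> hit
D -> miss, evict F, frames (K T D)
F -> miss, evict K, frames (T D F)
Z -> miss, evict T, frames (D F Z)
T -> miss, evict D, frames (F Z T)
Hits: 5.

5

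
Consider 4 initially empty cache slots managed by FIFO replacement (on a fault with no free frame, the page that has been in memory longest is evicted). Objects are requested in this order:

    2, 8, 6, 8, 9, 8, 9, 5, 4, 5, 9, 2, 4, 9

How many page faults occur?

2 -> fault, frames {2}
8 -> fault, frames {2,8}
6 -> fault, frames {2,8,6}
8 -> hit
9 -> fault, frames {2,8,6,9}
8 -> hit
9 -> hit
5 -> fault, evict 2, frames {8,6,9,5}
4 -> fault, evict 8, frames {6,9,5,4}
5 -> hit
9 -> hit
2 -> fault, evict 6, frames {9,5,4,2}
4 -> hit
9 -> hit
Page faults: 7.

7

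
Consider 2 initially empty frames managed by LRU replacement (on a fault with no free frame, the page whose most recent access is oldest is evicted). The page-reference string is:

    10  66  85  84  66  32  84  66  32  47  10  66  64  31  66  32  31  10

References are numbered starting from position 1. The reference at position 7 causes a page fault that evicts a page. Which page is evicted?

66

pos 1: 10: fault, frames [10]
pos 2: 66: fault, frames [10, 66]
pos 3: 85: fault, evict 10, frames [66, 85]
pos 4: 84: fault, evict 66, frames [85, 84]
pos 5: 66: fault, evict 85, frames [84, 66]
pos 6: 32: fault, evict 84, frames [66, 32]
pos 7: 84: fault, evict 66, frames [32, 84]
At position 7, page 66 is evicted.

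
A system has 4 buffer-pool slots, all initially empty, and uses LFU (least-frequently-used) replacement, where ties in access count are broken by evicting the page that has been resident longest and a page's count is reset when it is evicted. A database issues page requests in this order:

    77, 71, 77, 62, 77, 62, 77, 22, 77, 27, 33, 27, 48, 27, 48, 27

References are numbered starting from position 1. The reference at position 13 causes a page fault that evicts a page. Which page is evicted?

33

pos 1: 77 → fault, frames [77]
pos 2: 71 → fault, frames [77, 71]
pos 3: 77 → hit
pos 4: 62 → fault, frames [77, 71, 62]
pos 5: 77 → hit
pos 6: 62 → hit
pos 7: 77 → hit
pos 8: 22 → fault, frames [77, 71, 62, 22]
pos 9: 77 → hit
pos 10: 27 → fault, evict 71, frames [77, 62, 22, 27]
pos 11: 33 → fault, evict 22, frames [77, 62, 27, 33]
pos 12: 27 → hit
pos 13: 48 → fault, evict 33, frames [77, 62, 27, 48]
At position 13, page 33 is evicted.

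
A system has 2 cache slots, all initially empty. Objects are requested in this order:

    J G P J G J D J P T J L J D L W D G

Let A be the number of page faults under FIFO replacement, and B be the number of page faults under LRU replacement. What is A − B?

Under FIFO: F F F F F . F F F F F F . F . F . F → 14 faults.
Under LRU: F F F F F . F . F F F F . F F F F F → 15 faults.
A − B = 14 − 15 = -1.

-1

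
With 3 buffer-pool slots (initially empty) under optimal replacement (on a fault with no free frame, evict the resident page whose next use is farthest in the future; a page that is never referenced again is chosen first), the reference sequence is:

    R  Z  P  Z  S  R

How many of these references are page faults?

R → fault, frames [R]
Z → fault, frames [R, Z]
P → fault, frames [R, Z, P]
Z → hit
S → fault, evict P, frames [R, Z, S]
R → hit
Page faults: 4.

4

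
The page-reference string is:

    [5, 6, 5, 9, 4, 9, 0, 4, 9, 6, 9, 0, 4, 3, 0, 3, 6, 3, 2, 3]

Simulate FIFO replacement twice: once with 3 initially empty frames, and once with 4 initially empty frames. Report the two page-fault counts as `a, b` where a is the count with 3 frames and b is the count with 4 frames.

3 frames: F F . F F . F . . F F . F F F . F . F F → 13 faults.
4 frames: F F . F F . F . . . . . . F . . F . F . → 8 faults.
8 < 13: adding a frame reduced faults, as is typical.

13, 8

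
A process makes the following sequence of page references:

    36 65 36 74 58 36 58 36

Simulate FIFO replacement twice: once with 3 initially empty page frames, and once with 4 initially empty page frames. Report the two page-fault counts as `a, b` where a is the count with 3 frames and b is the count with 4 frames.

3 frames: F F . F F F . . → 5 faults.
4 frames: F F . F F . . . → 4 faults.
4 < 5: adding a frame reduced faults, as is typical.

5, 4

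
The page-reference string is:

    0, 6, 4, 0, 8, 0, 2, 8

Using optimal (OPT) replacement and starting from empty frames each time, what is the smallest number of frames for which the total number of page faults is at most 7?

f=1: 8 faults
f=2: 5 faults
f=3: 5 faults
f=4: 5 faults
f=5: 5 faults
Smallest f with faults ≤ 7 is 2.

2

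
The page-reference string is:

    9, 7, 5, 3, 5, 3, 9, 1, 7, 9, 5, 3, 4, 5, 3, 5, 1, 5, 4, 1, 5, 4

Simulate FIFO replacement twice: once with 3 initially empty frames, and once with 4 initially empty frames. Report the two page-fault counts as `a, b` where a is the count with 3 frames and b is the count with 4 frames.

12, 10

3 frames: F F F F . . F F F . F F F . . . F F . . . . → 12 faults.
4 frames: F F F F . . . F . F . . F F F . F . . . . . → 10 faults.
10 < 12: adding a frame reduced faults, as is typical.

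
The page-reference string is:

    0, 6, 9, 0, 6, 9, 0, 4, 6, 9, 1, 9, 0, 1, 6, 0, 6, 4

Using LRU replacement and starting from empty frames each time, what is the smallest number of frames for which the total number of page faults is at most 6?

5

f=1: 18 faults
f=2: 16 faults
f=3: 10 faults
f=4: 7 faults
f=5: 5 faults
Smallest f with faults ≤ 6 is 5.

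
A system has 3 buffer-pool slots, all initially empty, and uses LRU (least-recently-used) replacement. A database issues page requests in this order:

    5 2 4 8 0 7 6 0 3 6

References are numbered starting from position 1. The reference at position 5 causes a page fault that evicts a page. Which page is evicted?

pos 1: 5 -> fault, frames {5}
pos 2: 2 -> fault, frames {5,2}
pos 3: 4 -> fault, frames {5,2,4}
pos 4: 8 -> fault, evict 5, frames {2,4,8}
pos 5: 0 -> fault, evict 2, frames {4,8,0}
At position 5, page 2 is evicted.

2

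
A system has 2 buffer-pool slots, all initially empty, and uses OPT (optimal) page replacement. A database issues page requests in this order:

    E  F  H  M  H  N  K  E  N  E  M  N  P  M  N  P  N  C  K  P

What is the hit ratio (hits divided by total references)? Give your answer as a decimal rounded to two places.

E -> fault, frames [E]
F -> fault, frames [E, F]
H -> fault, evict F, frames [E, H]
M -> fault, evict E, frames [H, M]
H -> hit
N -> fault, evict H, frames [M, N]
K -> fault, evict M, frames [N, K]
E -> fault, evict K, frames [N, E]
N -> hit
E -> hit
M -> fault, evict E, frames [N, M]
N -> hit
P -> fault, evict N, frames [M, P]
M -> hit
N -> fault, evict M, frames [P, N]
P -> hit
N -> hit
C -> fault, evict N, frames [P, C]
K -> fault, evict C, frames [P, K]
P -> hit
Hits: 8 of 20 references → 8/20 = 0.4000.

0.40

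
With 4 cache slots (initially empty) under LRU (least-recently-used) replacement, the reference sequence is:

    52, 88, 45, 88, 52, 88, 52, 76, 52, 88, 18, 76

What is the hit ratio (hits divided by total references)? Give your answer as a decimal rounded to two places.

0.58

52 -> miss, frames [52]
88 -> miss, frames [52, 88]
45 -> miss, frames [52, 88, 45]
88 -> hit
52 -> hit
88 -> hit
52 -> hit
76 -> miss, frames [45, 88, 52, 76]
52 -> hit
88 -> hit
18 -> miss, evict 45, frames [76, 52, 88, 18]
76 -> hit
Hits: 7 of 12 references → 7/12 = 0.5833.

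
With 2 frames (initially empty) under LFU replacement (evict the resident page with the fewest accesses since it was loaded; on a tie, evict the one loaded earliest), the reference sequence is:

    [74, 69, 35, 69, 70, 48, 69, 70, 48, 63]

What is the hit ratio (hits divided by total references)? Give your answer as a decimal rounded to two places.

74 -> fault, frames (74)
69 -> fault, frames (74 69)
35 -> fault, evict 74, frames (69 35)
69 -> hit
70 -> fault, evict 35, frames (69 70)
48 -> fault, evict 70, frames (69 48)
69 -> hit
70 -> fault, evict 48, frames (69 70)
48 -> fault, evict 70, frames (69 48)
63 -> fault, evict 48, frames (69 63)
Hits: 2 of 10 references → 2/10 = 0.2000.

0.20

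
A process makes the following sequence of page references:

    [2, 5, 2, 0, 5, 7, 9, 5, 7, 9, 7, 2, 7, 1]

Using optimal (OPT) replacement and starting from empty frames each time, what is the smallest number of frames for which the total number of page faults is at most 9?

2

f=1: 14 faults
f=2: 8 faults
f=3: 7 faults
f=4: 6 faults
f=5: 6 faults
f=6: 6 faults
Smallest f with faults ≤ 9 is 2.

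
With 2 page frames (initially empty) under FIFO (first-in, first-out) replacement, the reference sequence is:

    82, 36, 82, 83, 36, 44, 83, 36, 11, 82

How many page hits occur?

3

82: fault, frames (82)
36: fault, frames (82 36)
82: hit
83: fault, evict 82, frames (36 83)
36: hit
44: fault, evict 36, frames (83 44)
83: hit
36: fault, evict 83, frames (44 36)
11: fault, evict 44, frames (36 11)
82: fault, evict 36, frames (11 82)
Hits: 3.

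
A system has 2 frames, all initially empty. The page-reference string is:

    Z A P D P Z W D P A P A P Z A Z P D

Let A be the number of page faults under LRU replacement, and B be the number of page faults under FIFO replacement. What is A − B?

Under LRU: F F F F . F F F F F . . . F F . F F → 13 faults.
Under FIFO: F F F F . F F F F F . . . F . . F F → 12 faults.
A − B = 13 − 12 = 1.

1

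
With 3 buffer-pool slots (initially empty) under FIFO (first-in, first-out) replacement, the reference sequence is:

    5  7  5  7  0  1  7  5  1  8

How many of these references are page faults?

5: miss, frames (5)
7: miss, frames (5 7)
5: hit
7: hit
0: miss, frames (5 7 0)
1: miss, evict 5, frames (7 0 1)
7: hit
5: miss, evict 7, frames (0 1 5)
1: hit
8: miss, evict 0, frames (1 5 8)
Page faults: 6.

6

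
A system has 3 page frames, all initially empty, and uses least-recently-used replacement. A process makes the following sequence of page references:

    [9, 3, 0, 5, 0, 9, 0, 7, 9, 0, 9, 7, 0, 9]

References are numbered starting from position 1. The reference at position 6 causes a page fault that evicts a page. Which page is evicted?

pos 1: 9 → fault, frames (9)
pos 2: 3 → fault, frames (9 3)
pos 3: 0 → fault, frames (9 3 0)
pos 4: 5 → fault, evict 9, frames (3 0 5)
pos 5: 0 → hit
pos 6: 9 → fault, evict 3, frames (5 0 9)
At position 6, page 3 is evicted.

3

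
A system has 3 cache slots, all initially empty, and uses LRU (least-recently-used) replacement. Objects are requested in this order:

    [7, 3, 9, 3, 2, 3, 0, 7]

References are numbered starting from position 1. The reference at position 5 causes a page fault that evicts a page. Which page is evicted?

pos 1: 7 -> fault, frames {7}
pos 2: 3 -> fault, frames {7,3}
pos 3: 9 -> fault, frames {7,3,9}
pos 4: 3 -> hit
pos 5: 2 -> fault, evict 7, frames {9,3,2}
At position 5, page 7 is evicted.

7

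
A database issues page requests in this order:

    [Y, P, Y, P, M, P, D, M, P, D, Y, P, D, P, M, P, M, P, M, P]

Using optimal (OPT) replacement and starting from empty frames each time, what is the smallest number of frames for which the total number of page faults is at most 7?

f=1: 20 faults
f=2: 8 faults
f=3: 6 faults
f=4: 4 faults
Smallest f with faults ≤ 7 is 3.

3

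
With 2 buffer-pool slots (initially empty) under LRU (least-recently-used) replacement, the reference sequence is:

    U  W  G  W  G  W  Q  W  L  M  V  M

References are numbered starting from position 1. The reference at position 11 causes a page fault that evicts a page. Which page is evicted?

L

pos 1: U → miss, frames [U]
pos 2: W → miss, frames [U, W]
pos 3: G → miss, evict U, frames [W, G]
pos 4: W → hit
pos 5: G → hit
pos 6: W → hit
pos 7: Q → miss, evict G, frames [W, Q]
pos 8: W → hit
pos 9: L → miss, evict Q, frames [W, L]
pos 10: M → miss, evict W, frames [L, M]
pos 11: V → miss, evict L, frames [M, V]
At position 11, page L is evicted.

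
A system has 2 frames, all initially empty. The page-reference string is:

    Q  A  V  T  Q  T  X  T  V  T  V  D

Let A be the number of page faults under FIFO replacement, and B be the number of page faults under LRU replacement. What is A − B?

Under FIFO: F F F F F . F F F . . F → 9 faults.
Under LRU: F F F F F . F . F . . F → 8 faults.
A − B = 9 − 8 = 1.

1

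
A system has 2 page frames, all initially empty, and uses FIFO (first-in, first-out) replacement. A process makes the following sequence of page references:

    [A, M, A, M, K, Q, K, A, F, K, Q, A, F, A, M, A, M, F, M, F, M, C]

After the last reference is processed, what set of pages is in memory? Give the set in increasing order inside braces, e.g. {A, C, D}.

{C, M}

A -> miss, frames {A}
M -> miss, frames {A,M}
A -> hit
M -> hit
K -> miss, evict A, frames {M,K}
Q -> miss, evict M, frames {K,Q}
K -> hit
A -> miss, evict K, frames {Q,A}
F -> miss, evict Q, frames {A,F}
K -> miss, evict A, frames {F,K}
Q -> miss, evict F, frames {K,Q}
A -> miss, evict K, frames {Q,A}
F -> miss, evict Q, frames {A,F}
A -> hit
M -> miss, evict A, frames {F,M}
A -> miss, evict F, frames {M,A}
M -> hit
F -> miss, evict M, frames {A,F}
M -> miss, evict A, frames {F,M}
F -> hit
M -> hit
C -> miss, evict F, frames {M,C}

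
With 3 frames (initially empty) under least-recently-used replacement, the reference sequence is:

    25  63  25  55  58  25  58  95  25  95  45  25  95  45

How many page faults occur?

25 → miss, frames [25]
63 → miss, frames [25, 63]
25 → hit
55 → miss, frames [63, 25, 55]
58 → miss, evict 63, frames [25, 55, 58]
25 → hit
58 → hit
95 → miss, evict 55, frames [25, 58, 95]
25 → hit
95 → hit
45 → miss, evict 58, frames [25, 95, 45]
25 → hit
95 → hit
45 → hit
Page faults: 6.

6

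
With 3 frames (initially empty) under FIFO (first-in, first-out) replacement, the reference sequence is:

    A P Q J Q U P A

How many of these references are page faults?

A: fault, frames [A]
P: fault, frames [A, P]
Q: fault, frames [A, P, Q]
J: fault, evict A, frames [P, Q, J]
Q: hit
U: fault, evict P, frames [Q, J, U]
P: fault, evict Q, frames [J, U, P]
A: fault, evict J, frames [U, P, A]
Page faults: 7.

7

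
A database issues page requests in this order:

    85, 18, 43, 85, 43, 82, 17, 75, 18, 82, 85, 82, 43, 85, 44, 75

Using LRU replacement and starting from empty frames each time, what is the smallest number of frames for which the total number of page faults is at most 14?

f=1: 16 faults
f=2: 14 faults
f=3: 12 faults
f=4: 11 faults
f=5: 11 faults
f=6: 7 faults
f=7: 7 faults
Smallest f with faults ≤ 14 is 2.

2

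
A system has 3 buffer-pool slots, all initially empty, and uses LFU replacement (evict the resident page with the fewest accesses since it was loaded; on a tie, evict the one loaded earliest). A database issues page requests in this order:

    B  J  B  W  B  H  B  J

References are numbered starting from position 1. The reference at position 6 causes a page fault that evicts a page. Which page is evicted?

pos 1: B -> miss, frames {B}
pos 2: J -> miss, frames {B,J}
pos 3: B -> hit
pos 4: W -> miss, frames {B,J,W}
pos 5: B -> hit
pos 6: H -> miss, evict J, frames {B,W,H}
At position 6, page J is evicted.

J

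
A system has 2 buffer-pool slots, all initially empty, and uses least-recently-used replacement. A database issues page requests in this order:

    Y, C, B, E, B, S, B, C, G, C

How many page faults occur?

Y -> miss, frames (Y)
C -> miss, frames (Y C)
B -> miss, evict Y, frames (C B)
E -> miss, evict C, frames (B E)
B -> hit
S -> miss, evict E, frames (B S)
B -> hit
C -> miss, evict S, frames (B C)
G -> miss, evict B, frames (C G)
C -> hit
Page faults: 7.

7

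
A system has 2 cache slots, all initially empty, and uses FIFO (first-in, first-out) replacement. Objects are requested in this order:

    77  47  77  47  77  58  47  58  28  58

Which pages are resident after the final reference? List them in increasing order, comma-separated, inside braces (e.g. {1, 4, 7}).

{28, 58}

77 -> fault, frames {77}
47 -> fault, frames {77,47}
77 -> hit
47 -> hit
77 -> hit
58 -> fault, evict 77, frames {47,58}
47 -> hit
58 -> hit
28 -> fault, evict 47, frames {58,28}
58 -> hit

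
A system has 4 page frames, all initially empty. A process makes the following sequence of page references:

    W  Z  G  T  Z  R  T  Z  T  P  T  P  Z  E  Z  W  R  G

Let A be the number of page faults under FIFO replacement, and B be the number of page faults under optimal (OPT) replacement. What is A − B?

Under FIFO: F F F F . F . . . F . . F F . F F F → 11 faults.
Under OPT: F F F F . F . . . F . . . F . . F F → 9 faults.
A − B = 11 − 9 = 2.

2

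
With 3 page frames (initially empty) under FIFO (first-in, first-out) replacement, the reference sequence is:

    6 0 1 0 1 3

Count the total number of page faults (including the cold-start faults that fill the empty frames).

6 → miss, frames (6)
0 → miss, frames (6 0)
1 → miss, frames (6 0 1)
0 → hit
1 → hit
3 → miss, evict 6, frames (0 1 3)
Page faults: 4.

4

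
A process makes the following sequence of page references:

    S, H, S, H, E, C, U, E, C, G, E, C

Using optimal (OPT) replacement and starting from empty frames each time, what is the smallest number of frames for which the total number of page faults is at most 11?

2

f=1: 12 faults
f=2: 8 faults
f=3: 6 faults
f=4: 6 faults
f=5: 6 faults
f=6: 6 faults
Smallest f with faults ≤ 11 is 2.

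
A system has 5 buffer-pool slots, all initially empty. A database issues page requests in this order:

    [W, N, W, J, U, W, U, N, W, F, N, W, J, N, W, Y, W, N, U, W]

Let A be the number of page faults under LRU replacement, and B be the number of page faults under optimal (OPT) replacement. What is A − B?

Under LRU: F F . F F . . . . F . . . . . F . . F . → 7 faults.
Under OPT: F F . F F . . . . F . . . . . F . . . . → 6 faults.
A − B = 7 − 6 = 1.

1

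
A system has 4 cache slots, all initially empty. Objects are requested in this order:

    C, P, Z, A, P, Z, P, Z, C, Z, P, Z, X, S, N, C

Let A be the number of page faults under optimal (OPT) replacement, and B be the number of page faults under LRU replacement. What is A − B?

Under OPT: F F F F . . . . . . . . F F F . → 7 faults.
Under LRU: F F F F . . . . . . . . F F F F → 8 faults.
A − B = 7 − 8 = -1.

-1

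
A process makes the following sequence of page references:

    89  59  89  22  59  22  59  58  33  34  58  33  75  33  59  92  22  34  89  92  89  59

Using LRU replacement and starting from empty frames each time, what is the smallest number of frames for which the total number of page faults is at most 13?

f=1: 22 faults
f=2: 17 faults
f=3: 14 faults
f=4: 13 faults
f=5: 11 faults
f=6: 11 faults
f=7: 9 faults
f=8: 8 faults
Smallest f with faults ≤ 13 is 4.

4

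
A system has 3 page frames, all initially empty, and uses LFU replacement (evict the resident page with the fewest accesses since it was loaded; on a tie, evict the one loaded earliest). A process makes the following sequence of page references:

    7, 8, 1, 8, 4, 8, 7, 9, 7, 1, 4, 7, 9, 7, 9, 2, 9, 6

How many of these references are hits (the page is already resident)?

6

7: miss, frames [7]
8: miss, frames [7, 8]
1: miss, frames [7, 8, 1]
8: hit
4: miss, evict 7, frames [8, 1, 4]
8: hit
7: miss, evict 1, frames [8, 4, 7]
9: miss, evict 4, frames [8, 7, 9]
7: hit
1: miss, evict 9, frames [8, 7, 1]
4: miss, evict 1, frames [8, 7, 4]
7: hit
9: miss, evict 4, frames [8, 7, 9]
7: hit
9: hit
2: miss, evict 9, frames [8, 7, 2]
9: miss, evict 2, frames [8, 7, 9]
6: miss, evict 9, frames [8, 7, 6]
Hits: 6.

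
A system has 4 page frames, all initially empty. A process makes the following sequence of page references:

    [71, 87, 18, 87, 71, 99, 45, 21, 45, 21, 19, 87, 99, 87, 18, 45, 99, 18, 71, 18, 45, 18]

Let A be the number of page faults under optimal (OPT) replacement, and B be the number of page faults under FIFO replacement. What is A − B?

Under OPT: F F F . . F F F . . F . . . F . . . F . . . → 9 faults.
Under FIFO: F F F . . F F F . . F F F . F F . . F . . . → 12 faults.
A − B = 9 − 12 = -3.

-3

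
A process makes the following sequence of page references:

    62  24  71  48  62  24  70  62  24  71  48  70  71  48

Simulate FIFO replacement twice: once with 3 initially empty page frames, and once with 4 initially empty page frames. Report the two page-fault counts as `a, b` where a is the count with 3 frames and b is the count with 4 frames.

9, 10

3 frames: F F F F F F F . . F F . . . → 9 faults.
4 frames: F F F F . . F F F F F F . . → 10 faults.
10 > 9: adding a frame increased faults — Belady's anomaly.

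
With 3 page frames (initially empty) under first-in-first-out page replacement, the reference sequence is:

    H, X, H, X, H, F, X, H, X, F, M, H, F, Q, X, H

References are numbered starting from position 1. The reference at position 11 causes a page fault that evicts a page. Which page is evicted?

pos 1: H: miss, frames {H}
pos 2: X: miss, frames {H,X}
pos 3: H: hit
pos 4: X: hit
pos 5: H: hit
pos 6: F: miss, frames {H,X,F}
pos 7: X: hit
pos 8: H: hit
pos 9: X: hit
pos 10: F: hit
pos 11: M: miss, evict H, frames {X,F,M}
At position 11, page H is evicted.

H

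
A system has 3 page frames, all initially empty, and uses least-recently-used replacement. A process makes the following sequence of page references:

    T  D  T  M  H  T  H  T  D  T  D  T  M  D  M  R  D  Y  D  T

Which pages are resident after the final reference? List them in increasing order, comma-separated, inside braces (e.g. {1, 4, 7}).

{D, T, Y}

T: fault, frames [T]
D: fault, frames [T, D]
T: hit
M: fault, frames [D, T, M]
H: fault, evict D, frames [T, M, H]
T: hit
H: hit
T: hit
D: fault, evict M, frames [H, T, D]
T: hit
D: hit
T: hit
M: fault, evict H, frames [D, T, M]
D: hit
M: hit
R: fault, evict T, frames [D, M, R]
D: hit
Y: fault, evict M, frames [R, D, Y]
D: hit
T: fault, evict R, frames [Y, D, T]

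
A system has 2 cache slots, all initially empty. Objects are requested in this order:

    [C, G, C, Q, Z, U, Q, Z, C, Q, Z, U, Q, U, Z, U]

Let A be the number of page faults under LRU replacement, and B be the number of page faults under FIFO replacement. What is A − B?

Under LRU: F F . F F F F F F F F F F . F . → 13 faults.
Under FIFO: F F . F F F F F F F F F F . F F → 14 faults.
A − B = 13 − 14 = -1.

-1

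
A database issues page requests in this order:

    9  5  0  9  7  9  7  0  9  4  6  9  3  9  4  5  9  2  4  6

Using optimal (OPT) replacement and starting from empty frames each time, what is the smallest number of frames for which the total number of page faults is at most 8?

f=1: 20 faults
f=2: 13 faults
f=3: 10 faults
f=4: 9 faults
f=5: 8 faults
f=6: 8 faults
f=7: 8 faults
f=8: 8 faults
Smallest f with faults ≤ 8 is 5.

5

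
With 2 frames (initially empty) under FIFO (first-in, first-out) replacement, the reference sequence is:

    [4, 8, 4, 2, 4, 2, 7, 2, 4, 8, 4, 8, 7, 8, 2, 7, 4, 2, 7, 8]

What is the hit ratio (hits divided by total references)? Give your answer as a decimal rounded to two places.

0.35

4: miss, frames {4}
8: miss, frames {4,8}
4: hit
2: miss, evict 4, frames {8,2}
4: miss, evict 8, frames {2,4}
2: hit
7: miss, evict 2, frames {4,7}
2: miss, evict 4, frames {7,2}
4: miss, evict 7, frames {2,4}
8: miss, evict 2, frames {4,8}
4: hit
8: hit
7: miss, evict 4, frames {8,7}
8: hit
2: miss, evict 8, frames {7,2}
7: hit
4: miss, evict 7, frames {2,4}
2: hit
7: miss, evict 2, frames {4,7}
8: miss, evict 4, frames {7,8}
Hits: 7 of 20 references → 7/20 = 0.3500.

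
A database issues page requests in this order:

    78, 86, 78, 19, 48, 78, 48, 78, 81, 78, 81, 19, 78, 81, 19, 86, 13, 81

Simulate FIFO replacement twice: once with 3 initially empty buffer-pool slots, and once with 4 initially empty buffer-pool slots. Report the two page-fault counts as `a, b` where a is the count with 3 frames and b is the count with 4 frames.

10, 8

3 frames: F F . F F F . . F . . F . . . F F F → 10 faults.
4 frames: F F . F F . . . F F . . . . . F F . → 8 faults.
8 < 10: adding a frame reduced faults, as is typical.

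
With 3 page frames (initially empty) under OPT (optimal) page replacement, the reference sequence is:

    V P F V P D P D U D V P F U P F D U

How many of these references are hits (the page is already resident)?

10

V -> fault, frames {V}
P -> fault, frames {V,P}
F -> fault, frames {V,P,F}
V -> hit
P -> hit
D -> fault, evict F, frames {V,P,D}
P -> hit
D -> hit
U -> fault, evict P, frames {V,D,U}
D -> hit
V -> hit
P -> fault, evict V, frames {D,U,P}
F -> fault, evict D, frames {U,P,F}
U -> hit
P -> hit
F -> hit
D -> fault, evict F, frames {U,P,D}
U -> hit
Hits: 10.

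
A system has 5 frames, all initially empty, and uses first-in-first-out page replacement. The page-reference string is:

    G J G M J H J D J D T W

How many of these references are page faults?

7

G: miss, frames (G)
J: miss, frames (G J)
G: hit
M: miss, frames (G J M)
J: hit
H: miss, frames (G J M H)
J: hit
D: miss, frames (G J M H D)
J: hit
D: hit
T: miss, evict G, frames (J M H D T)
W: miss, evict J, frames (M H D T W)
Page faults: 7.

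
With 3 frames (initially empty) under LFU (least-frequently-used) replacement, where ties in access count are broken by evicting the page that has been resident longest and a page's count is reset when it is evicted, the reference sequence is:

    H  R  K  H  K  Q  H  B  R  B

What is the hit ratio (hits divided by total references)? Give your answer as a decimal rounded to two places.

0.30

H -> miss, frames {H}
R -> miss, frames {H,R}
K -> miss, frames {H,R,K}
H -> hit
K -> hit
Q -> miss, evict R, frames {H,K,Q}
H -> hit
B -> miss, evict Q, frames {H,K,B}
R -> miss, evict B, frames {H,K,R}
B -> miss, evict R, frames {H,K,B}
Hits: 3 of 10 references → 3/10 = 0.3000.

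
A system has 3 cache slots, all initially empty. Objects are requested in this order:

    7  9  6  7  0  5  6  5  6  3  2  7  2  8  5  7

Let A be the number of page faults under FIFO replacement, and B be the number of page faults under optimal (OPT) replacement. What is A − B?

Under FIFO: F F F . F F . . . F F F . F F . → 10 faults.
Under OPT: F F F . F F . . . F F . . F . . → 8 faults.
A − B = 10 − 8 = 2.

2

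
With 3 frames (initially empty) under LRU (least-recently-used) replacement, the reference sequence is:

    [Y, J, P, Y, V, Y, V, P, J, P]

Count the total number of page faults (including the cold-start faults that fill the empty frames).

Y → miss, frames (Y)
J → miss, frames (Y J)
P → miss, frames (Y J P)
Y → hit
V → miss, evict J, frames (P Y V)
Y → hit
V → hit
P → hit
J → miss, evict Y, frames (V P J)
P → hit
Page faults: 5.

5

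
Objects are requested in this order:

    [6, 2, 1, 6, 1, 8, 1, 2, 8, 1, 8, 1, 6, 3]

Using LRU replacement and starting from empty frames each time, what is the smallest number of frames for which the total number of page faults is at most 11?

2

f=1: 14 faults
f=2: 10 faults
f=3: 7 faults
f=4: 5 faults
f=5: 5 faults
Smallest f with faults ≤ 11 is 2.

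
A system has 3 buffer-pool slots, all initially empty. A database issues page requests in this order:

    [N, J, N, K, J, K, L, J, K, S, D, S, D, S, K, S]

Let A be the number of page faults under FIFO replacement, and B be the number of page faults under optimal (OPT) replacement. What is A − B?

1

Under FIFO: F F . F . . F . . F F . . . F . → 7 faults.
Under OPT: F F . F . . F . . F F . . . . . → 6 faults.
A − B = 7 − 6 = 1.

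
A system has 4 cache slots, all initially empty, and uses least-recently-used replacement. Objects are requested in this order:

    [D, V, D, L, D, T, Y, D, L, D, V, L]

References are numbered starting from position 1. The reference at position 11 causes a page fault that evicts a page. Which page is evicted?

pos 1: D → miss, frames [D]
pos 2: V → miss, frames [D, V]
pos 3: D → hit
pos 4: L → miss, frames [V, D, L]
pos 5: D → hit
pos 6: T → miss, frames [V, L, D, T]
pos 7: Y → miss, evict V, frames [L, D, T, Y]
pos 8: D → hit
pos 9: L → hit
pos 10: D → hit
pos 11: V → miss, evict T, frames [Y, L, D, V]
At position 11, page T is evicted.

T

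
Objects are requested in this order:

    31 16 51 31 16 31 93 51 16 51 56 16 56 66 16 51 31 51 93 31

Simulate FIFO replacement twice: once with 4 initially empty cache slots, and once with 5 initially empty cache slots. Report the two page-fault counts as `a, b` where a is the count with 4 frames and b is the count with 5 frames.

4 frames: F F F . . . F . . . F . . F F F F . F . → 10 faults.
5 frames: F F F . . . F . . . F . . F . . F . . . → 7 faults.
7 < 10: adding a frame reduced faults, as is typical.

10, 7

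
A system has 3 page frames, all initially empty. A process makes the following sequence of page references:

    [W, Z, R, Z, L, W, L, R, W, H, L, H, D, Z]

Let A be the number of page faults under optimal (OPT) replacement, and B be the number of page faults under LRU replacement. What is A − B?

Under OPT: F F F . F . . . . F . . F F → 7 faults.
Under LRU: F F F . F F . F . F F . F F → 10 faults.
A − B = 7 − 10 = -3.

-3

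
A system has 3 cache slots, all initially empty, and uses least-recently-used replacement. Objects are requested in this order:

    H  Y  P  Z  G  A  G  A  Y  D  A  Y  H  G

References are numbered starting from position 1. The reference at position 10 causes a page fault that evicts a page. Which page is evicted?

G

pos 1: H → fault, frames [H]
pos 2: Y → fault, frames [H, Y]
pos 3: P → fault, frames [H, Y, P]
pos 4: Z → fault, evict H, frames [Y, P, Z]
pos 5: G → fault, evict Y, frames [P, Z, G]
pos 6: A → fault, evict P, frames [Z, G, A]
pos 7: G → hit
pos 8: A → hit
pos 9: Y → fault, evict Z, frames [G, A, Y]
pos 10: D → fault, evict G, frames [A, Y, D]
At position 10, page G is evicted.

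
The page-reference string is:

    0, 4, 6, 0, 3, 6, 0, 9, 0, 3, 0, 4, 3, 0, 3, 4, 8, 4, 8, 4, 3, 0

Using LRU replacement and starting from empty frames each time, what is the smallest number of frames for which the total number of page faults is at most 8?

f=1: 22 faults
f=2: 16 faults
f=3: 9 faults
f=4: 7 faults
f=5: 6 faults
f=6: 6 faults
Smallest f with faults ≤ 8 is 4.

4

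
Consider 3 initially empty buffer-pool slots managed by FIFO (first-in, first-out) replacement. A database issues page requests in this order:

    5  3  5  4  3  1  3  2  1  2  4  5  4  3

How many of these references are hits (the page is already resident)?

6

5 → miss, frames [5]
3 → miss, frames [5, 3]
5 → hit
4 → miss, frames [5, 3, 4]
3 → hit
1 → miss, evict 5, frames [3, 4, 1]
3 → hit
2 → miss, evict 3, frames [4, 1, 2]
1 → hit
2 → hit
4 → hit
5 → miss, evict 4, frames [1, 2, 5]
4 → miss, evict 1, frames [2, 5, 4]
3 → miss, evict 2, frames [5, 4, 3]
Hits: 6.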